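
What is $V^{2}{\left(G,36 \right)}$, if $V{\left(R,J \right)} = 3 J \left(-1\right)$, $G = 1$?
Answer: $11664$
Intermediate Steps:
$V{\left(R,J \right)} = - 3 J$
$V^{2}{\left(G,36 \right)} = \left(\left(-3\right) 36\right)^{2} = \left(-108\right)^{2} = 11664$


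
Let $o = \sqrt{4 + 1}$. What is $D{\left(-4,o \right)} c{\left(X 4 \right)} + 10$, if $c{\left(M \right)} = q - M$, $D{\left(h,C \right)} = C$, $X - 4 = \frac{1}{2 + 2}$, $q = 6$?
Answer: $10 - 11 \sqrt{5} \approx -14.597$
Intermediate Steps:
$X = \frac{17}{4}$ ($X = 4 + \frac{1}{2 + 2} = 4 + \frac{1}{4} = \frac{17}{4} \approx 4.25$)
$o = \sqrt{5} \approx 2.2361$
$c{\left(M \right)} = 6 - M$
$D{\left(-4,o \right)} c{\left(X 4 \right)} + 10 = \sqrt{5} \left(6 - \frac{17}{4} \cdot 4\right) + 10 = \sqrt{5} \left(6 - 17\right) + 10 = \sqrt{5} \left(-11\right) + 10 = - 11 \sqrt{5} + 10 = 10 - 11 \sqrt{5}$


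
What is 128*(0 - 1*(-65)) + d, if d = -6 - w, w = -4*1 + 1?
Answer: 8317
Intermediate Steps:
w = -3 (w = -4 + 1 = -3)
d = -3 (d = -6 - 1*(-3) = -6 + 3 = -3)
128*(0 - 1*(-65)) + d = 128*(0 - 1*(-65)) - 3 = 128*(0 + 65) - 3 = 128*65 - 3 = 8320 - 3 = 8317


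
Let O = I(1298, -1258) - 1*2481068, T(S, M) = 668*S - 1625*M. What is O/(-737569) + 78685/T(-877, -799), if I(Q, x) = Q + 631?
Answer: 1824518840686/525546677691 ≈ 3.4717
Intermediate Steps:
I(Q, x) = 631 + Q
T(S, M) = -1625*M + 668*S
O = -2479139 (O = (631 + 1298) - 1*2481068 = 1929 - 2481068 = -2479139)
O/(-737569) + 78685/T(-877, -799) = -2479139/(-737569) + 78685/(-1625*(-799) + 668*(-877)) = -2479139*(-1/737569) + 78685/(1298375 - 585836) = 2479139/737569 + 78685/712539 = 1824518840686/525546677691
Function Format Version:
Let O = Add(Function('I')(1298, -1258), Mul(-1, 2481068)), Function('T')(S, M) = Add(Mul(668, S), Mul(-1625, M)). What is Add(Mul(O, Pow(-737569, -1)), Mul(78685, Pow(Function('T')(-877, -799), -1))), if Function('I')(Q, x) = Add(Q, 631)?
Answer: Rational(1824518840686, 525546677691) ≈ 3.4717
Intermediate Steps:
Function('I')(Q, x) = Add(631, Q)
Function('T')(S, M) = Add(Mul(-1625, M), Mul(668, S))
O = -2479139 (O = Add(Add(631, 1298), Mul(-1, 2481068)) = Add(1929, -2481068) = -2479139)
Add(Mul(O, Pow(-737569, -1)), Mul(78685, Pow(Function('T')(-877, -799), -1))) = Add(Mul(-2479139, Pow(-737569, -1)), Mul(78685, Pow(Add(Mul(-1625, -799), Mul(668, -877)), -1))) = Add(Mul(-2479139, Rational(-1, 737569)), Mul(78685, Pow(Add(1298375, -585836), -1))) = Add(Rational(2479139, 737569), Mul(78685, Pow(712539, -1))) = Add(Rational(2479139, 737569), Mul(78685, Rational(1, 712539))) = Add(Rational(2479139, 737569), Rational(78685, 712539)) = Rational(1824518840686, 525546677691)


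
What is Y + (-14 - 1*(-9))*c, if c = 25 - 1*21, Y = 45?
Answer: 25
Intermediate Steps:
c = 4 (c = 25 - 21 = 4)
Y + (-14 - 1*(-9))*c = 45 + (-14 - 1*(-9))*4 = 45 + (-14 + 9)*4 = 45 - 5*4 = 45 - 20 = 25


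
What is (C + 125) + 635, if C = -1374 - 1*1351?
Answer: -1965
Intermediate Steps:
C = -2725 (C = -1374 - 1351 = -2725)
(C + 125) + 635 = (-2725 + 125) + 635 = -2600 + 635 = -1965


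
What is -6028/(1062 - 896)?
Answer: -3014/83 ≈ -36.313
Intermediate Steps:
-6028/(1062 - 896) = -6028/166 = -6028*1/166 = -3014/83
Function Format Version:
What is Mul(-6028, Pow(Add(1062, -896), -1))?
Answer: Rational(-3014, 83) ≈ -36.313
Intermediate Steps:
Mul(-6028, Pow(Add(1062, -896), -1)) = Mul(-6028, Pow(166, -1)) = Mul(-6028, Rational(1, 166)) = Rational(-3014, 83)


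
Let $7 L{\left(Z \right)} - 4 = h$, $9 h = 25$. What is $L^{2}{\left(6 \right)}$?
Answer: $\frac{3721}{3969} \approx 0.93752$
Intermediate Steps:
$h = \frac{25}{9}$ ($h = \frac{1}{9} \cdot 25 = \frac{25}{9} \approx 2.7778$)
$L{\left(Z \right)} = \frac{61}{63}$ ($L{\left(Z \right)} = \frac{4}{7} + \frac{1}{7} \cdot \frac{25}{9} = \frac{4}{7} + \frac{25}{63} = \frac{61}{63}$)
$L^{2}{\left(6 \right)} = \left(\frac{61}{63}\right)^{2} = \frac{3721}{3969}$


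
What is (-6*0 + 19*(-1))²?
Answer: 361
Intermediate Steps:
(-6*0 + 19*(-1))² = (0 - 19)² = (-19)² = 361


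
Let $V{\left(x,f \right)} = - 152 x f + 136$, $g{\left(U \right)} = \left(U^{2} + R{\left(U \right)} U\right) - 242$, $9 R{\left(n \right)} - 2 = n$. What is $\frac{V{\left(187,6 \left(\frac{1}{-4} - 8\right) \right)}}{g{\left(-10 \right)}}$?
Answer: $- \frac{6332058}{599} \approx -10571.0$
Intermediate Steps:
$R{\left(n \right)} = \frac{2}{9} + \frac{n}{9}$
$g{\left(U \right)} = -242 + U^{2} + U \left(\frac{2}{9} + \frac{U}{9}\right)$ ($g{\left(U \right)} = \left(U^{2} + \left(\frac{2}{9} + \frac{U}{9}\right) U\right) - 242 = \left(U^{2} + U \left(\frac{2}{9} + \frac{U}{9}\right)\right) - 242 = -242 + U^{2} + U \left(\frac{2}{9} + \frac{U}{9}\right)$)
$V{\left(x,f \right)} = 136 - 152 f x$ ($V{\left(x,f \right)} = - 152 f x + 136 = 136 - 152 f x$)
$\frac{V{\left(187,6 \left(\frac{1}{-4} - 8\right) \right)}}{g{\left(-10 \right)}} = \frac{136 - 152 \cdot 6 \left(\frac{1}{-4} - 8\right) 187}{-242 + \frac{2}{9} \left(-10\right) + \frac{10 \left(-10\right)^{2}}{9}} = \frac{136 - 152 \cdot 6 \left(- \frac{1}{4} - 8\right) 187}{-242 - \frac{20}{9} + \frac{10}{9} \cdot 100} = \frac{136 - 152 \cdot 6 \left(- \frac{33}{4}\right) 187}{-242 - \frac{20}{9} + \frac{1000}{9}} = \frac{136 - \left(-7524\right) 187}{- \frac{1198}{9}} = \left(136 + 1406988\right) \left(- \frac{9}{1198}\right) = 1407124 \left(- \frac{9}{1198}\right) = - \frac{6332058}{599}$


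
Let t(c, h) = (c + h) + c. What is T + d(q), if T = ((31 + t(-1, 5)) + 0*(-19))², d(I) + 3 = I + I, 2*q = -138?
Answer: 1015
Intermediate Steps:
q = -69 (q = (½)*(-138) = -69)
d(I) = -3 + 2*I (d(I) = -3 + (I + I) = -3 + 2*I)
t(c, h) = h + 2*c
T = 1156 (T = ((31 + (5 + 2*(-1))) + 0*(-19))² = ((31 + (5 - 2)) + 0)² = ((31 + 3) + 0)² = (34 + 0)² = 34² = 1156)
T + d(q) = 1156 + (-3 + 2*(-69)) = 1156 + (-3 - 138) = 1156 - 141 = 1015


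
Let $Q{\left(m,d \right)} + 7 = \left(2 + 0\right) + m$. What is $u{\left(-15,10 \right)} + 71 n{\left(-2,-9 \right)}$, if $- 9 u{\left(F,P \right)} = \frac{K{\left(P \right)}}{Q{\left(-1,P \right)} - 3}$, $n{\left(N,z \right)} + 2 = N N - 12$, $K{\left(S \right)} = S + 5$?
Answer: $- \frac{19165}{27} \approx -709.81$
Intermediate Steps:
$Q{\left(m,d \right)} = -5 + m$ ($Q{\left(m,d \right)} = -7 + \left(\left(2 + 0\right) + m\right) = -7 + \left(2 + m\right) = -5 + m$)
$K{\left(S \right)} = 5 + S$
$n{\left(N,z \right)} = -14 + N^{2}$ ($n{\left(N,z \right)} = -2 + \left(N N - 12\right) = -2 + \left(N^{2} - 12\right) = -2 + \left(-12 + N^{2}\right) = -14 + N^{2}$)
$u{\left(F,P \right)} = \frac{5}{81} + \frac{P}{81}$ ($u{\left(F,P \right)} = - \frac{\left(5 + P\right) \frac{1}{\left(-5 - 1\right) - 3}}{9} = - \frac{\left(5 + P\right) \frac{1}{-6 - 3}}{9} = - \frac{\left(5 + P\right) \frac{1}{-9}}{9} = - \frac{\left(5 + P\right) \left(- \frac{1}{9}\right)}{9} = - \frac{- \frac{5}{9} - \frac{P}{9}}{9} = \frac{5}{81} + \frac{P}{81}$)
$u{\left(-15,10 \right)} + 71 n{\left(-2,-9 \right)} = \left(\frac{5}{81} + \frac{1}{81} \cdot 10\right) + 71 \left(-14 + \left(-2\right)^{2}\right) = \left(\frac{5}{81} + \frac{10}{81}\right) + 71 \left(-14 + 4\right) = \frac{5}{27} + 71 \left(-10\right) = \frac{5}{27} - 710 = - \frac{19165}{27}$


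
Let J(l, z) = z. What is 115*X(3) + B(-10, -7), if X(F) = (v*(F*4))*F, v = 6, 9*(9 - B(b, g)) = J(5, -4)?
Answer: 223645/9 ≈ 24849.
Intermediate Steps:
B(b, g) = 85/9 (B(b, g) = 9 - 1/9*(-4) = 9 + 4/9 = 85/9)
X(F) = 24*F**2 (X(F) = (6*(F*4))*F = (6*(4*F))*F = (24*F)*F = 24*F**2)
115*X(3) + B(-10, -7) = 115*(24*3**2) + 85/9 = 115*(24*9) + 85/9 = 115*216 + 85/9 = 24840 + 85/9 = 223645/9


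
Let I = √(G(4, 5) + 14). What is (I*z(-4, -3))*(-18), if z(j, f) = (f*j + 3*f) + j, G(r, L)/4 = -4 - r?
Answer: 54*I*√2 ≈ 76.368*I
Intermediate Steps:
G(r, L) = -16 - 4*r (G(r, L) = 4*(-4 - r) = -16 - 4*r)
z(j, f) = j + 3*f + f*j (z(j, f) = (3*f + f*j) + j = j + 3*f + f*j)
I = 3*I*√2 (I = √((-16 - 4*4) + 14) = √((-16 - 16) + 14) = √(-32 + 14) = √(-18) = 3*I*√2 ≈ 4.2426*I)
(I*z(-4, -3))*(-18) = ((3*I*√2)*(-4 + 3*(-3) - 3*(-4)))*(-18) = ((3*I*√2)*(-4 - 9 + 12))*(-18) = ((3*I*√2)*(-1))*(-18) = -3*I*√2*(-18) = 54*I*√2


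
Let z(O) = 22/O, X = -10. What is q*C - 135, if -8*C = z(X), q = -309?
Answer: -8799/40 ≈ -219.98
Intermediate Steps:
C = 11/40 (C = -11/(4*(-10)) = -11*(-1)/(4*10) = -⅛*(-11/5) = 11/40 ≈ 0.27500)
q*C - 135 = -309*11/40 - 135 = -3399/40 - 135 = -8799/40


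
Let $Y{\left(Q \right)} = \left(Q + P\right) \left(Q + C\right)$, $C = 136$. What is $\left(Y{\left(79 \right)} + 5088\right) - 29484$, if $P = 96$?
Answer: $13229$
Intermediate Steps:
$Y{\left(Q \right)} = \left(96 + Q\right) \left(136 + Q\right)$ ($Y{\left(Q \right)} = \left(Q + 96\right) \left(Q + 136\right) = \left(96 + Q\right) \left(136 + Q\right)$)
$\left(Y{\left(79 \right)} + 5088\right) - 29484 = \left(\left(13056 + 79^{2} + 232 \cdot 79\right) + 5088\right) - 29484 = \left(\left(13056 + 6241 + 18328\right) + 5088\right) - 29484 = \left(37625 + 5088\right) - 29484 = 42713 - 29484 = 13229$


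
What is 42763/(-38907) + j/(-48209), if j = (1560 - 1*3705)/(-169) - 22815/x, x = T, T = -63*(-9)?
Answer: -187504566617/170685748233 ≈ -1.0985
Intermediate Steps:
T = 567
x = 567
j = -7520/273 (j = (1560 - 1*3705)/(-169) - 22815/567 = (1560 - 3705)*(-1/169) - 22815*1/567 = -2145*(-1/169) - 845/21 = 165/13 - 845/21 = -7520/273 ≈ -27.546)
42763/(-38907) + j/(-48209) = 42763/(-38907) - 7520/273/(-48209) = 42763*(-1/38907) - 7520/273*(-1/48209) = -42763/38907 + 7520/13161057 = -187504566617/170685748233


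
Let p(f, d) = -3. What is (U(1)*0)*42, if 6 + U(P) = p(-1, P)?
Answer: 0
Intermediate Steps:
U(P) = -9 (U(P) = -6 - 3 = -9)
(U(1)*0)*42 = -9*0*42 = 0*42 = 0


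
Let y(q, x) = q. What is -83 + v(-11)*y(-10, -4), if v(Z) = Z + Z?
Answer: 137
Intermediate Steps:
v(Z) = 2*Z
-83 + v(-11)*y(-10, -4) = -83 + (2*(-11))*(-10) = -83 - 22*(-10) = -83 + 220 = 137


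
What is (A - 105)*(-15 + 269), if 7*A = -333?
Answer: -271272/7 ≈ -38753.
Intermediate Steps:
A = -333/7 (A = (⅐)*(-333) = -333/7 ≈ -47.571)
(A - 105)*(-15 + 269) = (-333/7 - 105)*(-15 + 269) = -1068/7*254 = -271272/7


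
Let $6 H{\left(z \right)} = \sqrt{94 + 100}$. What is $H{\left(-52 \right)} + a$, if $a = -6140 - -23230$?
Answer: $17090 + \frac{\sqrt{194}}{6} \approx 17092.0$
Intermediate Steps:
$a = 17090$ ($a = -6140 + 23230 = 17090$)
$H{\left(z \right)} = \frac{\sqrt{194}}{6}$ ($H{\left(z \right)} = \frac{\sqrt{94 + 100}}{6} = \frac{\sqrt{194}}{6}$)
$H{\left(-52 \right)} + a = \frac{\sqrt{194}}{6} + 17090 = 17090 + \frac{\sqrt{194}}{6}$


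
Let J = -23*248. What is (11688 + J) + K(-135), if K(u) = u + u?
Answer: 5714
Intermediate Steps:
K(u) = 2*u
J = -5704
(11688 + J) + K(-135) = (11688 - 5704) + 2*(-135) = 5984 - 270 = 5714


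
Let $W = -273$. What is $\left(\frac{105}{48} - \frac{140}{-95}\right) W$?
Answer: $- \frac{303849}{304} \approx -999.5$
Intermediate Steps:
$\left(\frac{105}{48} - \frac{140}{-95}\right) W = \left(\frac{105}{48} - \frac{140}{-95}\right) \left(-273\right) = \left(105 \cdot \frac{1}{48} - - \frac{28}{19}\right) \left(-273\right) = \left(\frac{35}{16} + \frac{28}{19}\right) \left(-273\right) = \frac{1113}{304} \left(-273\right) = - \frac{303849}{304}$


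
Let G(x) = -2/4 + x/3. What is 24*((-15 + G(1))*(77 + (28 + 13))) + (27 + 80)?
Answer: -42845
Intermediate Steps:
G(x) = -1/2 + x/3 (G(x) = -2*1/4 + x*(1/3) = -1/2 + x/3)
24*((-15 + G(1))*(77 + (28 + 13))) + (27 + 80) = 24*((-15 + (-1/2 + (1/3)*1))*(77 + (28 + 13))) + (27 + 80) = 24*((-15 + (-1/2 + 1/3))*(77 + 41)) + 107 = 24*((-15 - 1/6)*118) + 107 = 24*(-91/6*118) + 107 = 24*(-5369/3) + 107 = -42952 + 107 = -42845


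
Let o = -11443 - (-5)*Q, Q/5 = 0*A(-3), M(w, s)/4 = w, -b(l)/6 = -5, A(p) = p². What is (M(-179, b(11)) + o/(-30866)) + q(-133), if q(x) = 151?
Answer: -17427847/30866 ≈ -564.63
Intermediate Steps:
b(l) = 30 (b(l) = -6*(-5) = 30)
M(w, s) = 4*w
Q = 0 (Q = 5*(0*(-3)²) = 5*(0*9) = 5*0 = 0)
o = -11443 (o = -11443 - (-5)*0 = -11443 - 1*0 = -11443 + 0 = -11443)
(M(-179, b(11)) + o/(-30866)) + q(-133) = (4*(-179) - 11443/(-30866)) + 151 = (-716 - 11443*(-1/30866)) + 151 = (-716 + 11443/30866) + 151 = -22088613/30866 + 151 = -17427847/30866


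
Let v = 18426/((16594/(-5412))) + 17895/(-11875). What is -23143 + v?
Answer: -574490484088/19705375 ≈ -29154.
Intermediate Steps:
v = -118448990463/19705375 (v = 18426/((16594*(-1/5412))) + 17895*(-1/11875) = 18426/(-8297/2706) - 3579/2375 = 18426*(-2706/8297) - 3579/2375 = -49860756/8297 - 3579/2375 = -118448990463/19705375 ≈ -6011.0)
-23143 + v = -23143 - 118448990463/19705375 = -574490484088/19705375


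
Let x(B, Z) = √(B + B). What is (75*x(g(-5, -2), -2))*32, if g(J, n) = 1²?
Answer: 2400*√2 ≈ 3394.1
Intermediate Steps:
g(J, n) = 1
x(B, Z) = √2*√B (x(B, Z) = √(2*B) = √2*√B)
(75*x(g(-5, -2), -2))*32 = (75*(√2*√1))*32 = (75*(√2*1))*32 = (75*√2)*32 = 2400*√2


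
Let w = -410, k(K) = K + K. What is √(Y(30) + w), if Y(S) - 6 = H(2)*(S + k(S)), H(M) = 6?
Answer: 2*√34 ≈ 11.662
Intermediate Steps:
k(K) = 2*K
Y(S) = 6 + 18*S (Y(S) = 6 + 6*(S + 2*S) = 6 + 6*(3*S) = 6 + 18*S)
√(Y(30) + w) = √((6 + 18*30) - 410) = √((6 + 540) - 410) = √(546 - 410) = √136 = 2*√34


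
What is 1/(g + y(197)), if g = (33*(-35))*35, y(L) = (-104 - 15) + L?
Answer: -1/40347 ≈ -2.4785e-5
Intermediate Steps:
y(L) = -119 + L
g = -40425 (g = -1155*35 = -40425)
1/(g + y(197)) = 1/(-40425 + (-119 + 197)) = 1/(-40425 + 78) = 1/(-40347) = -1/40347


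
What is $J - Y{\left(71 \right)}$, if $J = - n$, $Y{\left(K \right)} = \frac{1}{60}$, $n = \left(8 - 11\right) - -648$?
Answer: $- \frac{38701}{60} \approx -645.02$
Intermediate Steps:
$n = 645$ ($n = \left(8 - 11\right) + 648 = -3 + 648 = 645$)
$Y{\left(K \right)} = \frac{1}{60}$
$J = -645$ ($J = \left(-1\right) 645 = -645$)
$J - Y{\left(71 \right)} = -645 - \frac{1}{60} = - \frac{38701}{60}$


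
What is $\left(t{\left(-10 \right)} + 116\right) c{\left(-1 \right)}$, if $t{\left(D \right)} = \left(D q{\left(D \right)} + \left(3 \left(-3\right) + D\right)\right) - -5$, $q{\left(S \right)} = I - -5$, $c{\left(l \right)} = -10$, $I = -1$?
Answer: $-620$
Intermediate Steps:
$q{\left(S \right)} = 4$ ($q{\left(S \right)} = -1 - -5 = -1 + 5 = 4$)
$t{\left(D \right)} = -4 + 5 D$ ($t{\left(D \right)} = \left(D 4 + \left(3 \left(-3\right) + D\right)\right) - -5 = \left(4 D + \left(-9 + D\right)\right) + 5 = \left(-9 + 5 D\right) + 5 = -4 + 5 D$)
$\left(t{\left(-10 \right)} + 116\right) c{\left(-1 \right)} = \left(\left(-4 + 5 \left(-10\right)\right) + 116\right) \left(-10\right) = \left(\left(-4 - 50\right) + 116\right) \left(-10\right) = \left(-54 + 116\right) \left(-10\right) = 62 \left(-10\right) = -620$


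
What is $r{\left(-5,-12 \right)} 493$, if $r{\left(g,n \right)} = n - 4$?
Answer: $-7888$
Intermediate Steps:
$r{\left(g,n \right)} = -4 + n$
$r{\left(-5,-12 \right)} 493 = \left(-4 - 12\right) 493 = \left(-16\right) 493 = -7888$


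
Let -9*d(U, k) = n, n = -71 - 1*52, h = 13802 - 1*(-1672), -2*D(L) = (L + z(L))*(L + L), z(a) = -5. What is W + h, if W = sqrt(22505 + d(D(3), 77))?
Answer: 15474 + 2*sqrt(50667)/3 ≈ 15624.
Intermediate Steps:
D(L) = -L*(-5 + L) (D(L) = -(L - 5)*(L + L)/2 = -(-5 + L)*2*L/2 = -L*(-5 + L))
h = 15474 (h = 13802 + 1672 = 15474)
n = -123 (n = -71 - 52 = -123)
d(U, k) = 41/3 (d(U, k) = -1/9*(-123) = 41/3)
W = 2*sqrt(50667)/3 (W = sqrt(22505 + 41/3) = sqrt(67556/3) = 2*sqrt(50667)/3 ≈ 150.06)
W + h = 2*sqrt(50667)/3 + 15474 = 15474 + 2*sqrt(50667)/3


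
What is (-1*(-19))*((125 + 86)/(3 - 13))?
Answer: -4009/10 ≈ -400.90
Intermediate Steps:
(-1*(-19))*((125 + 86)/(3 - 13)) = 19*(211/(-10)) = 19*(211*(-⅒)) = 19*(-211/10) = -4009/10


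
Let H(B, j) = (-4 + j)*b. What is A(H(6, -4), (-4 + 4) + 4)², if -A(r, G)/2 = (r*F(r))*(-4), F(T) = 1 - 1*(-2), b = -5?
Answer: 921600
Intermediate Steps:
F(T) = 3 (F(T) = 1 + 2 = 3)
H(B, j) = 20 - 5*j (H(B, j) = (-4 + j)*(-5) = 20 - 5*j)
A(r, G) = 24*r (A(r, G) = -2*r*3*(-4) = -2*3*r*(-4) = -(-24)*r = 24*r)
A(H(6, -4), (-4 + 4) + 4)² = (24*(20 - 5*(-4)))² = (24*(20 + 20))² = (24*40)² = 960² = 921600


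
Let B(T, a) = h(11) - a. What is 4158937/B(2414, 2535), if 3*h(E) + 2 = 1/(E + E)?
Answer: -274489842/167353 ≈ -1640.2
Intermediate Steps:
h(E) = -2/3 + 1/(6*E) (h(E) = -2/3 + 1/(3*(E + E)) = -2/3 + 1/(3*((2*E))) = -2/3 + (1/(2*E))/3 = -2/3 + 1/(6*E))
B(T, a) = -43/66 - a (B(T, a) = (1/6)*(1 - 4*11)/11 - a = (1/6)*(1/11)*(1 - 44) - a = (1/6)*(1/11)*(-43) - a = -43/66 - a)
4158937/B(2414, 2535) = 4158937/(-43/66 - 1*2535) = 4158937/(-43/66 - 2535) = 4158937/(-167353/66) = 4158937*(-66/167353) = -274489842/167353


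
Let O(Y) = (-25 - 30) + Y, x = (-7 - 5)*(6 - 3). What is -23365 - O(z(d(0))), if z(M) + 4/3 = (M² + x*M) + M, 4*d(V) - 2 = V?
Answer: -279497/12 ≈ -23291.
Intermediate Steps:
d(V) = ½ + V/4
x = -36 (x = -12*3 = -36)
z(M) = -4/3 + M² - 35*M (z(M) = -4/3 + ((M² - 36*M) + M) = -4/3 + (M² - 35*M) = -4/3 + M² - 35*M)
O(Y) = -55 + Y
-23365 - O(z(d(0))) = -23365 - (-55 + (-4/3 + (½ + (¼)*0)² - 35*(½ + (¼)*0))) = -23365 - (-55 + (-4/3 + (½ + 0)² - 35*(½ + 0))) = -23365 - (-55 + (-4/3 + (½)² - 35*½)) = -23365 - (-55 + (-4/3 + ¼ - 35/2)) = -23365 - (-55 - 223/12) = -23365 - 1*(-883/12) = -23365 + 883/12 = -279497/12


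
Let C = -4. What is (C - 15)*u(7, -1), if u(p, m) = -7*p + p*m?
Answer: 1064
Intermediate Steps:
u(p, m) = -7*p + m*p
(C - 15)*u(7, -1) = (-4 - 15)*(7*(-7 - 1)) = -133*(-8) = -19*(-56) = 1064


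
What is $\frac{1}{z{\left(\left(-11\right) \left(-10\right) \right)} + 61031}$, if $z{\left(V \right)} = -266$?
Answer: $\frac{1}{60765} \approx 1.6457 \cdot 10^{-5}$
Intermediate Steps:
$\frac{1}{z{\left(\left(-11\right) \left(-10\right) \right)} + 61031} = \frac{1}{-266 + 61031} = \frac{1}{60765}$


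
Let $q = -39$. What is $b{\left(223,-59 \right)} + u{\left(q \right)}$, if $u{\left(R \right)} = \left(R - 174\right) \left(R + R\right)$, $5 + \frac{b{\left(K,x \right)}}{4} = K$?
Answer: $17486$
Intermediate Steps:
$b{\left(K,x \right)} = -20 + 4 K$
$u{\left(R \right)} = 2 R \left(-174 + R\right)$ ($u{\left(R \right)} = \left(-174 + R\right) 2 R = 2 R \left(-174 + R\right)$)
$b{\left(223,-59 \right)} + u{\left(q \right)} = \left(-20 + 4 \cdot 223\right) + 2 \left(-39\right) \left(-174 - 39\right) = \left(-20 + 892\right) + 2 \left(-39\right) \left(-213\right) = 872 + 16614 = 17486$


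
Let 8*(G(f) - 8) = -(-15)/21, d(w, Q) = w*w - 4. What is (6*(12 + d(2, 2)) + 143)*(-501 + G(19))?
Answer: -5934645/56 ≈ -1.0598e+5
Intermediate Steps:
d(w, Q) = -4 + w² (d(w, Q) = w² - 4 = -4 + w²)
G(f) = 453/56 (G(f) = 8 + (-(-15)/21)/8 = 8 + (-1*(-5/7))/8 = 8 + (⅛)*(5/7) = 8 + 5/56 = 453/56)
(6*(12 + d(2, 2)) + 143)*(-501 + G(19)) = (6*(12 + (-4 + 2²)) + 143)*(-501 + 453/56) = (6*(12 + (-4 + 4)) + 143)*(-27603/56) = (6*(12 + 0) + 143)*(-27603/56) = (6*12 + 143)*(-27603/56) = (72 + 143)*(-27603/56) = 215*(-27603/56) = -5934645/56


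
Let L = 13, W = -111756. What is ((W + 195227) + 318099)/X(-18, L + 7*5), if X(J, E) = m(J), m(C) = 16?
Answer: 200785/8 ≈ 25098.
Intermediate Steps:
X(J, E) = 16
((W + 195227) + 318099)/X(-18, L + 7*5) = ((-111756 + 195227) + 318099)/16 = (83471 + 318099)*(1/16) = 401570*(1/16) = 200785/8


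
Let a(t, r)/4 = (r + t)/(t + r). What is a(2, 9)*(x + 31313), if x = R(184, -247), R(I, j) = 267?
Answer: 126320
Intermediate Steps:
x = 267
a(t, r) = 4 (a(t, r) = 4*((r + t)/(t + r)) = 4*((r + t)/(r + t)) = 4*1 = 4)
a(2, 9)*(x + 31313) = 4*(267 + 31313) = 4*31580 = 126320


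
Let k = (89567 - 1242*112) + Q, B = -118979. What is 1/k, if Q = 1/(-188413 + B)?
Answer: -307392/15227277505 ≈ -2.0187e-5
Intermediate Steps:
Q = -1/307392 (Q = 1/(-188413 - 118979) = 1/(-307392) = -1/307392 ≈ -3.2532e-6)
k = -15227277505/307392 (k = (89567 - 1242*112) - 1/307392 = (89567 - 139104) - 1/307392 = -49537 - 1/307392 = -15227277505/307392 ≈ -49537.)
1/k = 1/(-15227277505/307392) = -307392/15227277505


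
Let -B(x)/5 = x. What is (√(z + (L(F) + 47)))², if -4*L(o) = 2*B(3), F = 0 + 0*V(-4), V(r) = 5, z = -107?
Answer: -105/2 ≈ -52.500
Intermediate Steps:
B(x) = -5*x
F = 0 (F = 0 + 0*5 = 0 + 0 = 0)
L(o) = 15/2 (L(o) = -(-5*3)/2 = -(-15)/2 = -¼*(-30) = 15/2)
(√(z + (L(F) + 47)))² = (√(-107 + (15/2 + 47)))² = (√(-107 + 109/2))² = (√(-105/2))² = (I*√210/2)² = -105/2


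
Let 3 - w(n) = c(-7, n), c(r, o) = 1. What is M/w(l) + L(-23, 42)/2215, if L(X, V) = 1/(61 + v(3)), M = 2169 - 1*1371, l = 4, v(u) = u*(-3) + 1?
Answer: 46840606/117395 ≈ 399.00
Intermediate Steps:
v(u) = 1 - 3*u (v(u) = -3*u + 1 = 1 - 3*u)
M = 798 (M = 2169 - 1371 = 798)
L(X, V) = 1/53 (L(X, V) = 1/(61 + (1 - 3*3)) = 1/(61 + (1 - 9)) = 1/(61 - 8) = 1/53)
w(n) = 2 (w(n) = 3 - 1*1 = 3 - 1 = 2)
M/w(l) + L(-23, 42)/2215 = 798/2 + (1/53)/2215 = 798*(½) + (1/53)*(1/2215) = 399 + 1/117395 = 46840606/117395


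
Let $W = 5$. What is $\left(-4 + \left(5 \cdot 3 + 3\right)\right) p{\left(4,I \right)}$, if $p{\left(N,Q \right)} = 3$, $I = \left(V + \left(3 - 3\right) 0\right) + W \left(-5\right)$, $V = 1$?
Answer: $42$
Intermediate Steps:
$I = -24$ ($I = \left(1 + \left(3 - 3\right) 0\right) + 5 \left(-5\right) = \left(1 + 0 \cdot 0\right) - 25 = \left(1 + 0\right) - 25 = 1 - 25 = -24$)
$\left(-4 + \left(5 \cdot 3 + 3\right)\right) p{\left(4,I \right)} = \left(-4 + \left(5 \cdot 3 + 3\right)\right) 3 = \left(-4 + \left(15 + 3\right)\right) 3 = \left(-4 + 18\right) 3 = 14 \cdot 3 = 42$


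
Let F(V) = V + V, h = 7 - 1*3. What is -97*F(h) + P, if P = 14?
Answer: -762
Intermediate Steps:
h = 4 (h = 7 - 3 = 4)
F(V) = 2*V
-97*F(h) + P = -194*4 + 14 = -97*8 + 14 = -776 + 14 = -762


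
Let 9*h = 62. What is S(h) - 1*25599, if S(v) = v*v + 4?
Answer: -2069351/81 ≈ -25548.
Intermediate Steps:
h = 62/9 (h = (⅑)*62 = 62/9 ≈ 6.8889)
S(v) = 4 + v² (S(v) = v² + 4 = 4 + v²)
S(h) - 1*25599 = (4 + (62/9)²) - 1*25599 = (4 + 3844/81) - 25599 = 4168/81 - 25599 = -2069351/81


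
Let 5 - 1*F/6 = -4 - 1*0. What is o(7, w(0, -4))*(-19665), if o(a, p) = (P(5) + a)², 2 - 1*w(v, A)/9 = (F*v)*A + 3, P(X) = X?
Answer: -2831760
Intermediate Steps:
F = 54 (F = 30 - 6*(-4 - 1*0) = 30 - 6*(-4 + 0) = 30 - 6*(-4) = 30 + 24 = 54)
w(v, A) = -9 - 486*A*v (w(v, A) = 18 - 9*((54*v)*A + 3) = 18 - 9*(54*A*v + 3) = 18 - 9*(3 + 54*A*v) = 18 + (-27 - 486*A*v) = -9 - 486*A*v)
o(a, p) = (5 + a)²
o(7, w(0, -4))*(-19665) = (5 + 7)²*(-19665) = 12²*(-19665) = 144*(-19665) = -2831760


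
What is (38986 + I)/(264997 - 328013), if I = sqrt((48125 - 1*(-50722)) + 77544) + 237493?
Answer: -276479/63016 - 3*sqrt(19599)/63016 ≈ -4.3941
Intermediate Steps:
I = 237493 + 3*sqrt(19599) (I = sqrt((48125 + 50722) + 77544) + 237493 = sqrt(98847 + 77544) + 237493 = sqrt(176391) + 237493 = 3*sqrt(19599) + 237493 = 237493 + 3*sqrt(19599) ≈ 2.3791e+5)
(38986 + I)/(264997 - 328013) = (38986 + (237493 + 3*sqrt(19599)))/(264997 - 328013) = (276479 + 3*sqrt(19599))/(-63016) = (276479 + 3*sqrt(19599))*(-1/63016) = -276479/63016 - 3*sqrt(19599)/63016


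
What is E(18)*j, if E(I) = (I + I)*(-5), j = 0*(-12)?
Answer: 0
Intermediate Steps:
j = 0
E(I) = -10*I (E(I) = (2*I)*(-5) = -10*I)
E(18)*j = -10*18*0 = -180*0 = 0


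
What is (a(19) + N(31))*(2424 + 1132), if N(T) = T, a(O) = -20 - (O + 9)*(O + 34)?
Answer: -5237988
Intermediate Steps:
a(O) = -20 - (9 + O)*(34 + O)
(a(19) + N(31))*(2424 + 1132) = ((-326 - 1*19**2 - 43*19) + 31)*(2424 + 1132) = ((-326 - 1*361 - 817) + 31)*3556 = ((-326 - 361 - 817) + 31)*3556 = (-1504 + 31)*3556 = -1473*3556 = -5237988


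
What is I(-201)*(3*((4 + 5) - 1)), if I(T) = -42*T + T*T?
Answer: 1172232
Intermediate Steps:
I(T) = T² - 42*T (I(T) = -42*T + T² = T² - 42*T)
I(-201)*(3*((4 + 5) - 1)) = (-201*(-42 - 201))*(3*((4 + 5) - 1)) = (-201*(-243))*(3*(9 - 1)) = 48843*(3*8) = 48843*24 = 1172232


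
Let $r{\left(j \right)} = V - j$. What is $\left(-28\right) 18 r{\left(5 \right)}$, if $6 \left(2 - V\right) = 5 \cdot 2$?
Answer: $2352$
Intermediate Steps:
$V = \frac{1}{3}$ ($V = 2 - \frac{5 \cdot 2}{6} = 2 - \frac{5}{3} = \frac{1}{3} \approx 0.33333$)
$r{\left(j \right)} = \frac{1}{3} - j$
$\left(-28\right) 18 r{\left(5 \right)} = \left(-28\right) 18 \left(\frac{1}{3} - 5\right) = - 504 \left(\frac{1}{3} - 5\right) = \left(-504\right) \left(- \frac{14}{3}\right) = 2352$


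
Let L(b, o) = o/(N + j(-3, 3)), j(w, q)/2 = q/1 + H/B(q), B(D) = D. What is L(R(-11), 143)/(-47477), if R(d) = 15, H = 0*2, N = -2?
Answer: -143/189908 ≈ -0.00075300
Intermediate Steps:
H = 0
j(w, q) = 2*q (j(w, q) = 2*(q/1 + 0/q) = 2*(q*1 + 0) = 2*(q + 0) = 2*q)
L(b, o) = o/4 (L(b, o) = o/(-2 + 2*3) = o/(-2 + 6) = o/4)
L(R(-11), 143)/(-47477) = ((¼)*143)/(-47477) = (143/4)*(-1/47477) = -143/189908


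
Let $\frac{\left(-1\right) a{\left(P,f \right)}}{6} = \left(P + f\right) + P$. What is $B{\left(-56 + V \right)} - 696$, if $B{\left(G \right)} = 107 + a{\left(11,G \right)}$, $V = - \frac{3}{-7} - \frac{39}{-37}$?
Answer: $- \frac{102019}{259} \approx -393.9$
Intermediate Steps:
$a{\left(P,f \right)} = - 12 P - 6 f$ ($a{\left(P,f \right)} = - 6 \left(\left(P + f\right) + P\right) = - 6 \left(f + 2 P\right) = - 12 P - 6 f$)
$V = \frac{384}{259}$ ($V = \left(-3\right) \left(- \frac{1}{7}\right) - - \frac{39}{37} = \frac{3}{7} + \frac{39}{37} = \frac{384}{259} \approx 1.4826$)
$B{\left(G \right)} = -25 - 6 G$ ($B{\left(G \right)} = 107 - \left(132 + 6 G\right) = -25 - 6 G$)
$B{\left(-56 + V \right)} - 696 = \left(-25 - 6 \left(-56 + \frac{384}{259}\right)\right) - 696 = \left(-25 - - \frac{84720}{259}\right) - 696 = \left(-25 + \frac{84720}{259}\right) - 696 = \frac{78245}{259} - 696 = - \frac{102019}{259}$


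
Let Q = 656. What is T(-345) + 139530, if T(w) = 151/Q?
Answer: 91531831/656 ≈ 1.3953e+5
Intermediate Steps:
T(w) = 151/656
T(-345) + 139530 = 151/656 + 139530 = 91531831/656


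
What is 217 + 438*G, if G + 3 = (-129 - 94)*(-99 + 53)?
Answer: 4491907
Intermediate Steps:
G = 10255 (G = -3 + (-129 - 94)*(-99 + 53) = -3 - 223*(-46) = -3 + 10258 = 10255)
217 + 438*G = 217 + 438*10255 = 217 + 4491690 = 4491907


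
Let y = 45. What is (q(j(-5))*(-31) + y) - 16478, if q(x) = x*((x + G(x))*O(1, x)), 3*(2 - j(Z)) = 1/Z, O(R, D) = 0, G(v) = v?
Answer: -16433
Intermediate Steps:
j(Z) = 2 - 1/(3*Z)
q(x) = 0 (q(x) = x*((x + x)*0) = x*((2*x)*0) = x*0 = 0)
(q(j(-5))*(-31) + y) - 16478 = (0*(-31) + 45) - 16478 = (0 + 45) - 16478 = 45 - 16478 = -16433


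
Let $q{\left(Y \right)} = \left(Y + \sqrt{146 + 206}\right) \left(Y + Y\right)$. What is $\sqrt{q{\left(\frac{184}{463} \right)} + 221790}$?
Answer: $\frac{\sqrt{47544968222 + 681536 \sqrt{22}}}{463} \approx 470.96$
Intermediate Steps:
$q{\left(Y \right)} = 2 Y \left(Y + 4 \sqrt{22}\right)$ ($q{\left(Y \right)} = \left(Y + \sqrt{352}\right) 2 Y = \left(Y + 4 \sqrt{22}\right) 2 Y = 2 Y \left(Y + 4 \sqrt{22}\right)$)
$\sqrt{q{\left(\frac{184}{463} \right)} + 221790} = \sqrt{2 \cdot \frac{184}{463} \left(\frac{184}{463} + 4 \sqrt{22}\right) + 221790} = \sqrt{\left(\frac{67712}{214369} + \frac{1472 \sqrt{22}}{463}\right) + 221790} = \sqrt{\frac{47544968222}{214369} + \frac{1472 \sqrt{22}}{463}}$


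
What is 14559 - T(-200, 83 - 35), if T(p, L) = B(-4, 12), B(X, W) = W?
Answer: 14547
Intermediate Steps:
T(p, L) = 12
14559 - T(-200, 83 - 35) = 14559 - 1*12 = 14559 - 12 = 14547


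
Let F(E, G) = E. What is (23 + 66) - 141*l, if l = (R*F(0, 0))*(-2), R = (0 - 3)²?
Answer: 89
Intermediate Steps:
R = 9 (R = (-3)² = 9)
l = 0 (l = (9*0)*(-2) = 0*(-2) = 0)
(23 + 66) - 141*l = (23 + 66) - 141*0 = 89 + 0 = 89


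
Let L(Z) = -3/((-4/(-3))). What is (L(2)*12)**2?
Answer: 729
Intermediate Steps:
L(Z) = -9/4 (L(Z) = -3/((-4*(-1/3))) = -3/4/3 = -3*3/4 = -9/4)
(L(2)*12)**2 = (-9/4*12)**2 = (-27)**2 = 729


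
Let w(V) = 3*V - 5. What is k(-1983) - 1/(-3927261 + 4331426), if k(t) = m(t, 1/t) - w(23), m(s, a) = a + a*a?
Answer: -101715594343159/1589293583685 ≈ -64.000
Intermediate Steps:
w(V) = -5 + 3*V
m(s, a) = a + a**2
k(t) = -64 + (1 + 1/t)/t (k(t) = (1/t)*(1 + 1/t) - (-5 + 3*23) = (1 + 1/t)/t - (-5 + 69) = (1 + 1/t)/t - 1*64 = (1 + 1/t)/t - 64 = -64 + (1 + 1/t)/t)
k(-1983) - 1/(-3927261 + 4331426) = (-64 + 1/(-1983) + (-1983)**(-2)) - 1/(-3927261 + 4331426) = (-64 - 1/1983 + 1/3932289) - 1/404165 = -251668478/3932289 - 1*1/404165 = -251668478/3932289 - 1/404165 = -101715594343159/1589293583685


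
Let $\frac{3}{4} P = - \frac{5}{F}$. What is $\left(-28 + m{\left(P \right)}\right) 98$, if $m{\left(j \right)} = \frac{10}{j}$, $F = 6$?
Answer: $-3626$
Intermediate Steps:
$P = - \frac{10}{9}$ ($P = \frac{4 \left(- \frac{5}{6}\right)}{3} = \frac{4 \left(\left(-5\right) \frac{1}{6}\right)}{3} = \frac{4}{3} \left(- \frac{5}{6}\right) = - \frac{10}{9} \approx -1.1111$)
$\left(-28 + m{\left(P \right)}\right) 98 = \left(-28 + \frac{10}{- \frac{10}{9}}\right) 98 = \left(-28 + 10 \left(- \frac{9}{10}\right)\right) 98 = \left(-28 - 9\right) 98 = \left(-37\right) 98 = -3626$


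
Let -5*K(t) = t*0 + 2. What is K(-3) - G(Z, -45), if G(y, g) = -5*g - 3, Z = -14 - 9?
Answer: -1112/5 ≈ -222.40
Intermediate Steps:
Z = -23
G(y, g) = -3 - 5*g
K(t) = -⅖ (K(t) = -(t*0 + 2)/5 = -(0 + 2)/5 = -⅕*2 = -⅖)
K(-3) - G(Z, -45) = -⅖ - (-3 - 5*(-45)) = -⅖ - (-3 + 225) = -⅖ - 1*222 = -⅖ - 222 = -1112/5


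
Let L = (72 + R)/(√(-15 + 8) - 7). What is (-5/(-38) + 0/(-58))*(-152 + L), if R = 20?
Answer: -1635/76 - 115*I*√7/532 ≈ -21.513 - 0.57192*I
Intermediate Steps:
L = 92/(-7 + I*√7) (L = (72 + 20)/(√(-15 + 8) - 7) = 92/(√(-7) - 7) = 92/(I*√7 - 7) = 92/(-7 + I*√7) ≈ -11.5 - 4.3466*I)
(-5/(-38) + 0/(-58))*(-152 + L) = (-5/(-38) + 0/(-58))*(-152 + (-23/2 - 23*I*√7/14)) = (-5*(-1/38) + 0*(-1/58))*(-327/2 - 23*I*√7/14) = (5/38 + 0)*(-327/2 - 23*I*√7/14) = 5*(-327/2 - 23*I*√7/14)/38 = -1635/76 - 115*I*√7/532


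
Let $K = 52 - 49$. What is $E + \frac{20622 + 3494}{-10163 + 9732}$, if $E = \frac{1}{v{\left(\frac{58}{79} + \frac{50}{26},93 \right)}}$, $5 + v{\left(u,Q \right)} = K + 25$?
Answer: $- \frac{554237}{9913} \approx -55.91$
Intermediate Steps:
$K = 3$ ($K = 52 - 49 = 3$)
$v{\left(u,Q \right)} = 23$ ($v{\left(u,Q \right)} = -5 + \left(3 + 25\right) = -5 + 28 = 23$)
$E = \frac{1}{23} \approx 0.043478$
$E + \frac{20622 + 3494}{-10163 + 9732} = \frac{1}{23} + \frac{20622 + 3494}{-10163 + 9732} = \frac{1}{23} + \frac{24116}{-431} = \frac{1}{23} + 24116 \left(- \frac{1}{431}\right) = \frac{1}{23} - \frac{24116}{431} = - \frac{554237}{9913}$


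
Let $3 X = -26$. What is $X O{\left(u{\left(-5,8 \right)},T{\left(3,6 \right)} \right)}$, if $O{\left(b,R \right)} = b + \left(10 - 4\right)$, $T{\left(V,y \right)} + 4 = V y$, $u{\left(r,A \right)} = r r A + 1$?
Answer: $-1794$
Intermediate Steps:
$u{\left(r,A \right)} = 1 + A r^{2}$ ($u{\left(r,A \right)} = r^{2} A + 1 = A r^{2} + 1 = 1 + A r^{2}$)
$T{\left(V,y \right)} = -4 + V y$
$X = - \frac{26}{3}$ ($X = \frac{1}{3} \left(-26\right) = - \frac{26}{3} \approx -8.6667$)
$O{\left(b,R \right)} = 6 + b$ ($O{\left(b,R \right)} = b + 6 = 6 + b$)
$X O{\left(u{\left(-5,8 \right)},T{\left(3,6 \right)} \right)} = - \frac{26 \left(6 + \left(1 + 8 \left(-5\right)^{2}\right)\right)}{3} = - \frac{26 \left(6 + \left(1 + 8 \cdot 25\right)\right)}{3} = - \frac{26 \left(6 + \left(1 + 200\right)\right)}{3} = - \frac{26 \left(6 + 201\right)}{3} = \left(- \frac{26}{3}\right) 207 = -1794$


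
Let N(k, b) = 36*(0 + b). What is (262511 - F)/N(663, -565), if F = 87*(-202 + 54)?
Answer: -275387/20340 ≈ -13.539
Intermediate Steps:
N(k, b) = 36*b
F = -12876 (F = 87*(-148) = -12876)
(262511 - F)/N(663, -565) = (262511 - 1*(-12876))/((36*(-565))) = (262511 + 12876)/(-20340) = 275387*(-1/20340) = -275387/20340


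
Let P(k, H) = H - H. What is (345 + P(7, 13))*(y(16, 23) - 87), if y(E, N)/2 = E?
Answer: -18975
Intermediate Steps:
y(E, N) = 2*E
P(k, H) = 0
(345 + P(7, 13))*(y(16, 23) - 87) = (345 + 0)*(2*16 - 87) = 345*(32 - 87) = 345*(-55) = -18975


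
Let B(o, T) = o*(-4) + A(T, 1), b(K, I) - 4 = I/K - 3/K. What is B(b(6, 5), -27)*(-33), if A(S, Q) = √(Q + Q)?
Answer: 572 - 33*√2 ≈ 525.33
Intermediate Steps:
A(S, Q) = √2*√Q (A(S, Q) = √(2*Q) = √2*√Q)
b(K, I) = 4 - 3/K + I/K (b(K, I) = 4 + (I/K - 3/K) = 4 + (-3/K + I/K) = 4 - 3/K + I/K)
B(o, T) = √2 - 4*o (B(o, T) = o*(-4) + √2*√1 = -4*o + √2*1 = -4*o + √2 = √2 - 4*o)
B(b(6, 5), -27)*(-33) = (√2 - 4*(-3 + 5 + 4*6)/6)*(-33) = (√2 - 2*(-3 + 5 + 24)/3)*(-33) = (√2 - 2*26/3)*(-33) = (√2 - 4*13/3)*(-33) = (√2 - 52/3)*(-33) = (-52/3 + √2)*(-33) = 572 - 33*√2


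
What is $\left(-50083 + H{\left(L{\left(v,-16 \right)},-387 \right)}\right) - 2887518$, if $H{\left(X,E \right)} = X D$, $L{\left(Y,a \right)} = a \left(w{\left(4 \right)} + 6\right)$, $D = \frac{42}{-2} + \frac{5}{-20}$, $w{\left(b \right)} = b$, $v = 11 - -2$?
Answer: $-2934201$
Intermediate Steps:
$v = 13$ ($v = 11 + 2 = 13$)
$D = - \frac{85}{4}$ ($D = 42 \left(- \frac{1}{2}\right) + 5 \left(- \frac{1}{20}\right) = -21 - \frac{1}{4} = - \frac{85}{4} \approx -21.25$)
$L{\left(Y,a \right)} = 10 a$ ($L{\left(Y,a \right)} = a \left(4 + 6\right) = a 10 = 10 a$)
$H{\left(X,E \right)} = - \frac{85 X}{4}$ ($H{\left(X,E \right)} = X \left(- \frac{85}{4}\right) = - \frac{85 X}{4}$)
$\left(-50083 + H{\left(L{\left(v,-16 \right)},-387 \right)}\right) - 2887518 = \left(-50083 - \frac{85 \cdot 10 \left(-16\right)}{4}\right) - 2887518 = \left(-50083 - -3400\right) - 2887518 = \left(-50083 + 3400\right) - 2887518 = -46683 - 2887518 = -2934201$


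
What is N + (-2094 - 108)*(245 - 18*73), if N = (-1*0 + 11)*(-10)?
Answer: 2353828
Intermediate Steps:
N = -110 (N = (0 + 11)*(-10) = 11*(-10) = -110)
N + (-2094 - 108)*(245 - 18*73) = -110 + (-2094 - 108)*(245 - 18*73) = -110 - 2202*(245 - 1314) = -110 - 2202*(-1069) = -110 + 2353938 = 2353828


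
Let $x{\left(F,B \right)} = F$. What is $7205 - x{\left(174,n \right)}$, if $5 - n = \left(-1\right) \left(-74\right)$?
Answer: $7031$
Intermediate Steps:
$n = -69$ ($n = 5 - \left(-1\right) \left(-74\right) = 5 - 74 = -69$)
$7205 - x{\left(174,n \right)} = 7205 - 174 = 7031$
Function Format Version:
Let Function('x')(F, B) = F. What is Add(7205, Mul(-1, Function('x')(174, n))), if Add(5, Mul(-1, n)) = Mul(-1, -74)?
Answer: 7031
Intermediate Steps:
n = -69 (n = Add(5, Mul(-1, Mul(-1, -74))) = Add(5, Mul(-1, 74)) = Add(5, -74) = -69)
Add(7205, Mul(-1, Function('x')(174, n))) = Add(7205, Mul(-1, 174)) = Add(7205, -174) = 7031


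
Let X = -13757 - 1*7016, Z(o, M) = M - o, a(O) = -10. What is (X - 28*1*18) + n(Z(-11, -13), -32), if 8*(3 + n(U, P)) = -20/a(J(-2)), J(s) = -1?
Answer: -85119/4 ≈ -21280.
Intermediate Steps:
X = -20773 (X = -13757 - 7016 = -20773)
n(U, P) = -11/4 (n(U, P) = -3 + (-20/(-10))/8 = -3 + (-20*(-⅒))/8 = -3 + (⅛)*2 = -3 + ¼ = -11/4)
(X - 28*1*18) + n(Z(-11, -13), -32) = (-20773 - 28*1*18) - 11/4 = (-20773 - 28*18) - 11/4 = (-20773 - 504) - 11/4 = -21277 - 11/4 = -85119/4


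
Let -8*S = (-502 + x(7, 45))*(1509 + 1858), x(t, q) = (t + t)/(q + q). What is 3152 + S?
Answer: 77171681/360 ≈ 2.1437e+5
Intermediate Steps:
x(t, q) = t/q (x(t, q) = (2*t)/((2*q)) = (2*t)*(1/(2*q)) = t/q)
S = 76036961/360 (S = -(-502 + 7/45)*(1509 + 1858)/8 = -(-502 + 7*(1/45))*3367/8 = -(-502 + 7/45)*3367/8 = -(-22583)*3367/360 = -⅛*(-76036961/45) = 76036961/360 ≈ 2.1121e+5)
3152 + S = 3152 + 76036961/360 = 77171681/360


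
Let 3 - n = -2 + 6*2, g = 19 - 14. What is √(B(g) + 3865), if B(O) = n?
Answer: √3858 ≈ 62.113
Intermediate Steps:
g = 5
n = -7 (n = 3 - (-2 + 6*2) = 3 - (-2 + 12) = 3 - 1*10 = 3 - 10 = -7)
B(O) = -7
√(B(g) + 3865) = √(-7 + 3865) = √3858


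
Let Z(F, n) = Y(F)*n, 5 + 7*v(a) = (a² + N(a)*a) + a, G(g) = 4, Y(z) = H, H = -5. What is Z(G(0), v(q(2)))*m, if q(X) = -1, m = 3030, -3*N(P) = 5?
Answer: 50500/7 ≈ 7214.3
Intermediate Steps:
Y(z) = -5
N(P) = -5/3 (N(P) = -⅓*5 = -5/3)
v(a) = -5/7 - 2*a/21 + a²/7 (v(a) = -5/7 + ((a² - 5*a/3) + a)/7 = -5/7 + (a² - 2*a/3)/7 = -5/7 + (-2*a/21 + a²/7) = -5/7 - 2*a/21 + a²/7)
Z(F, n) = -5*n
Z(G(0), v(q(2)))*m = -5*(-5/7 - 2/21*(-1) + (⅐)*(-1)²)*3030 = -5*(-5/7 + 2/21 + (⅐)*1)*3030 = -5*(-5/7 + 2/21 + ⅐)*3030 = -5*(-10/21)*3030 = (50/21)*3030 = 50500/7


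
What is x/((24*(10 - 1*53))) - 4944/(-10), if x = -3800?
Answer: 321263/645 ≈ 498.08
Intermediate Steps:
x/((24*(10 - 1*53))) - 4944/(-10) = -3800*1/(24*(10 - 1*53)) - 4944/(-10) = -3800*1/(24*(10 - 53)) - 4944*(-⅒) = -3800/(24*(-43)) + 2472/5 = -3800/(-1032) + 2472/5 = -3800*(-1/1032) + 2472/5 = 475/129 + 2472/5 = 321263/645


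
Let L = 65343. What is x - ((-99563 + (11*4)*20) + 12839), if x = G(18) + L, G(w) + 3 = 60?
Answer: 151244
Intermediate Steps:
G(w) = 57 (G(w) = -3 + 60 = 57)
x = 65400 (x = 57 + 65343 = 65400)
x - ((-99563 + (11*4)*20) + 12839) = 65400 - ((-99563 + (11*4)*20) + 12839) = 65400 - ((-99563 + 44*20) + 12839) = 65400 - ((-99563 + 880) + 12839) = 65400 - (-98683 + 12839) = 65400 - 1*(-85844) = 65400 + 85844 = 151244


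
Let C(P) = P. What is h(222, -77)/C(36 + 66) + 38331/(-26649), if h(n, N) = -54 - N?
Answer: -122105/100674 ≈ -1.2129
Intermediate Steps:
h(222, -77)/C(36 + 66) + 38331/(-26649) = (-54 - 1*(-77))/(36 + 66) + 38331/(-26649) = (-54 + 77)/102 + 38331*(-1/26649) = 23*(1/102) - 4259/2961 = 23/102 - 4259/2961 = -122105/100674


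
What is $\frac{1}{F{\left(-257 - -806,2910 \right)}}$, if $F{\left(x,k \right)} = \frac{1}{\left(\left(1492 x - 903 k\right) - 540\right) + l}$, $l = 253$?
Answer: $-1808909$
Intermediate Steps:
$F{\left(x,k \right)} = \frac{1}{-287 - 903 k + 1492 x}$ ($F{\left(x,k \right)} = \frac{1}{\left(\left(1492 x - 903 k\right) - 540\right) + 253} = \frac{1}{\left(\left(- 903 k + 1492 x\right) - 540\right) + 253} = \frac{1}{\left(-540 - 903 k + 1492 x\right) + 253} = \frac{1}{-287 - 903 k + 1492 x}$)
$\frac{1}{F{\left(-257 - -806,2910 \right)}} = \frac{1}{\frac{1}{-287 - 2627730 + 1492 \left(-257 - -806\right)}} = \frac{1}{\frac{1}{-287 - 2627730 + 1492 \left(-257 + 806\right)}} = \frac{1}{\frac{1}{-287 - 2627730 + 1492 \cdot 549}} = \frac{1}{\frac{1}{-287 - 2627730 + 819108}} = \frac{1}{\frac{1}{-1808909}} = \frac{1}{- \frac{1}{1808909}} = -1808909$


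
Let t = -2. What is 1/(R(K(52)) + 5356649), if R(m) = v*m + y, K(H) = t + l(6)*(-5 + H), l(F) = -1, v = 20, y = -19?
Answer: 1/5355650 ≈ 1.8672e-7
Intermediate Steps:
K(H) = 3 - H (K(H) = -2 - (-5 + H) = -2 + (5 - H) = 3 - H)
R(m) = -19 + 20*m (R(m) = 20*m - 19 = -19 + 20*m)
1/(R(K(52)) + 5356649) = 1/((-19 + 20*(3 - 1*52)) + 5356649) = 1/((-19 + 20*(3 - 52)) + 5356649) = 1/((-19 + 20*(-49)) + 5356649) = 1/((-19 - 980) + 5356649) = 1/(-999 + 5356649) = 1/5355650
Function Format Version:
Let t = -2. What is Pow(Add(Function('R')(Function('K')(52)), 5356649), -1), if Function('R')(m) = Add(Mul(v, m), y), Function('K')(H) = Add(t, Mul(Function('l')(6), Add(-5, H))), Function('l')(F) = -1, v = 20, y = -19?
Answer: Rational(1, 5355650) ≈ 1.8672e-7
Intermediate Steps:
Function('K')(H) = Add(3, Mul(-1, H)) (Function('K')(H) = Add(-2, Mul(-1, Add(-5, H))) = Add(-2, Add(5, Mul(-1, H))) = Add(3, Mul(-1, H)))
Function('R')(m) = Add(-19, Mul(20, m)) (Function('R')(m) = Add(Mul(20, m), -19) = Add(-19, Mul(20, m)))
Pow(Add(Function('R')(Function('K')(52)), 5356649), -1) = Pow(Add(Add(-19, Mul(20, Add(3, Mul(-1, 52)))), 5356649), -1) = Pow(Add(Add(-19, Mul(20, Add(3, -52))), 5356649), -1) = Pow(Add(Add(-19, Mul(20, -49)), 5356649), -1) = Pow(Add(Add(-19, -980), 5356649), -1) = Pow(Add(-999, 5356649), -1) = Pow(5355650, -1) = Rational(1, 5355650)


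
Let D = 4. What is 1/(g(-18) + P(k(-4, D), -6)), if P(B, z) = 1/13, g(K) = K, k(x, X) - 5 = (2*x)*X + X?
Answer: -13/233 ≈ -0.055794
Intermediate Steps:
k(x, X) = 5 + X + 2*X*x (k(x, X) = 5 + ((2*x)*X + X) = 5 + (2*X*x + X) = 5 + (X + 2*X*x) = 5 + X + 2*X*x)
P(B, z) = 1/13
1/(g(-18) + P(k(-4, D), -6)) = 1/(-18 + 1/13) = 1/(-233/13) = -13/233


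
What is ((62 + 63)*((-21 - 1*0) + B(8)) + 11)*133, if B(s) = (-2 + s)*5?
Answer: 151088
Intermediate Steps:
B(s) = -10 + 5*s
((62 + 63)*((-21 - 1*0) + B(8)) + 11)*133 = ((62 + 63)*((-21 - 1*0) + (-10 + 5*8)) + 11)*133 = (125*((-21 + 0) + (-10 + 40)) + 11)*133 = (125*(-21 + 30) + 11)*133 = (125*9 + 11)*133 = (1125 + 11)*133 = 1136*133 = 151088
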